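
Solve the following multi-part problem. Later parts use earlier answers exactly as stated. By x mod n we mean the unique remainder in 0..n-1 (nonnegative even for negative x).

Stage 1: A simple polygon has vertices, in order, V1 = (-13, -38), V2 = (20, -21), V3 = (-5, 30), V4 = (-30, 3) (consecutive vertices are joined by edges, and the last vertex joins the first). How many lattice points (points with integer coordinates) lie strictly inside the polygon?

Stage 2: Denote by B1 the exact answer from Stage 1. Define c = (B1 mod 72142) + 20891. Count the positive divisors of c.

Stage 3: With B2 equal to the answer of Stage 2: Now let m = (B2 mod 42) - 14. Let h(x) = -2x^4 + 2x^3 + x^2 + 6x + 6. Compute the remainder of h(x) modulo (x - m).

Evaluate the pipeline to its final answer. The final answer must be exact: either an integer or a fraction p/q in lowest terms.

Stage 1: cross terms: (-13*-21 - 20*-38)=1033, (20*30 - -5*-21)=495, (-5*3 - -30*30)=885, (-30*-38 - -13*3)=1179; twice the area = |3592| = 3592; area = 1796; boundary points = 1 + 1 + 1 + 1 = 4; strictly interior points = area - boundary/2 + 1 = 1795; answer 1795
Stage 2: B1 = 1795; c = 22686; 22686 = 2 * 3 * 19 * 199; number of divisors = (1+1) * (1+1) * (1+1) * (1+1) = 16; answer 16
Stage 3: B2 = 16; m = 2; remainder = value at the root: -2*(2)^4 + 2*(2)^3 + 1*(2)^2 + 6*(2)^1 + 6 = (-32) + (16) + (4) + (12) + (6) = 6; answer 6

6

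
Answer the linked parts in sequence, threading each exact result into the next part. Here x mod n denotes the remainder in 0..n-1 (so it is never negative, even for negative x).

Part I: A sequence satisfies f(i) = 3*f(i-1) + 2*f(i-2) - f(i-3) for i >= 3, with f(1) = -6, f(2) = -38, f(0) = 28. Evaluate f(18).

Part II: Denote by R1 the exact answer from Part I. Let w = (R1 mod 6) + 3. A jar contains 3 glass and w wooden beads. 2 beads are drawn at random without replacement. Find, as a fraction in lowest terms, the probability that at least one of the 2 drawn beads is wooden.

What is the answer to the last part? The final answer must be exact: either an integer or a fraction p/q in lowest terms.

14/15

Part I: f(3) = 3*(-38) + 2*(-6) - 1*(28) = -154; iterating: f(3)=-154, f(4)=-532, f(5)=-1866, f(6)=-6508, f(7)=-22724, f(8)=-79322, f(9)=-276906, f(10)=-966638, f(11)=-3374404, f(12)=-11779582, f(13)=-41120916, f(14)=-143547508, f(15)=-501104774, f(16)=-1749288422, f(17)=-6106527306, f(18)=-21317053988; answer -21317053988
Part II: R1 = -21317053988; w = 7; total draws C(10,2) = 45; complement C(3,2) = 3; favorable 45 - 3 = 42; P = 14/15; answer 14/15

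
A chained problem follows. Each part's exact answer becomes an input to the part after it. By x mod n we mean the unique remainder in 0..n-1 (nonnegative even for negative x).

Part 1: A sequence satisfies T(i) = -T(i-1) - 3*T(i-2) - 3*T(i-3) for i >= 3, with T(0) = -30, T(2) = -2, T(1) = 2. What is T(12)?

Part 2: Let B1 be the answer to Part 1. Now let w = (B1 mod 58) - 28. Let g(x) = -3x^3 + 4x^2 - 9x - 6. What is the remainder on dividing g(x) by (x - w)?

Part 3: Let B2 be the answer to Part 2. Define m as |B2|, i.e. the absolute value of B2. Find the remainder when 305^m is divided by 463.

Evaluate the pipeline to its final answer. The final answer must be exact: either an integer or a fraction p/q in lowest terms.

356

Part 1: T(3) = -1*(-2) - 3*(2) - 3*(-30) = 86; iterating: T(3)=86, T(4)=-86, T(5)=-166, T(6)=166, T(7)=590, T(8)=-590, T(9)=-1678, T(10)=1678, T(11)=5126, T(12)=-5126; answer -5126
Part 2: B1 = -5126; w = 8; remainder = value at the root: -3*(8)^3 + 4*(8)^2 - 9*(8)^1 - 6 = (-1536) + (256) + (-72) + (-6) = -1358; answer -1358
Part 3: B2 = -1358; m = 1358; squarings mod 463: 305^1=305, 305^2=425, 305^4=55, 305^8=247, 305^16=356, 305^32=337, 305^64=134, 305^128=362, 305^256=15, 305^512=225, 305^1024=158; 305^1358 = 305^2 * 305^4 * 305^8 * 305^64 * 305^256 * 305^1024 = 356 (mod 463); answer 356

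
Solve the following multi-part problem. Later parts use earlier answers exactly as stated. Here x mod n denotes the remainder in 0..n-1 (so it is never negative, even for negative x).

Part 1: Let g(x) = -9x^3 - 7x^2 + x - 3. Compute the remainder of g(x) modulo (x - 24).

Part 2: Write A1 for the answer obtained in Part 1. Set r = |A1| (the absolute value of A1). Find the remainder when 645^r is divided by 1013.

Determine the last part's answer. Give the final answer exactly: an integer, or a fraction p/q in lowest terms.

Part 1: remainder = value at the root: -9*(24)^3 - 7*(24)^2 + 1*(24)^1 - 3 = (-124416) + (-4032) + (24) + (-3) = -128427; answer -128427
Part 2: A1 = -128427; r = 128427; squarings mod 1013: 645^1=645, 645^2=695, 645^4=837, 645^8=586, 645^16=1002, 645^32=121, 645^64=459, 645^128=990, 645^256=529, 645^512=253, 645^1024=190, 645^2048=645, 645^4096=695, 645^8192=837, 645^16384=586, 645^32768=1002, 645^65536=121; 645^128427 = 645^1 * 645^2 * 645^8 * 645^32 * 645^128 * 645^256 * 645^1024 * 645^4096 * 645^8192 * 645^16384 * 645^32768 * 645^65536 = 459 (mod 1013); answer 459

459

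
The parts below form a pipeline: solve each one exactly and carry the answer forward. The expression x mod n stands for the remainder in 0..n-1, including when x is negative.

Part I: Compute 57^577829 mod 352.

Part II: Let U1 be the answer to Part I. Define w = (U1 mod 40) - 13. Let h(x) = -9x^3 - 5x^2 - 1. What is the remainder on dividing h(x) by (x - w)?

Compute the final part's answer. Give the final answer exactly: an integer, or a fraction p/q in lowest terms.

14831

Part I: squarings mod 352: 57^1=57, 57^2=81, 57^4=225, 57^8=289, 57^16=97, 57^32=257, 57^64=225, 57^128=289, 57^256=97, 57^512=257, 57^1024=225, 57^2048=289, 57^4096=97, 57^8192=257, 57^16384=225, 57^32768=289, 57^65536=97, 57^131072=257, 57^262144=225, 57^524288=289; 57^577829 = 57^1 * 57^4 * 57^32 * 57^256 * 57^4096 * 57^16384 * 57^32768 * 57^524288 = 281 (mod 352); answer 281
Part II: U1 = 281; w = -12; remainder = value at the root: -9*(-12)^3 - 5*(-12)^2 - 1 = (15552) + (-720) + (-1) = 14831; answer 14831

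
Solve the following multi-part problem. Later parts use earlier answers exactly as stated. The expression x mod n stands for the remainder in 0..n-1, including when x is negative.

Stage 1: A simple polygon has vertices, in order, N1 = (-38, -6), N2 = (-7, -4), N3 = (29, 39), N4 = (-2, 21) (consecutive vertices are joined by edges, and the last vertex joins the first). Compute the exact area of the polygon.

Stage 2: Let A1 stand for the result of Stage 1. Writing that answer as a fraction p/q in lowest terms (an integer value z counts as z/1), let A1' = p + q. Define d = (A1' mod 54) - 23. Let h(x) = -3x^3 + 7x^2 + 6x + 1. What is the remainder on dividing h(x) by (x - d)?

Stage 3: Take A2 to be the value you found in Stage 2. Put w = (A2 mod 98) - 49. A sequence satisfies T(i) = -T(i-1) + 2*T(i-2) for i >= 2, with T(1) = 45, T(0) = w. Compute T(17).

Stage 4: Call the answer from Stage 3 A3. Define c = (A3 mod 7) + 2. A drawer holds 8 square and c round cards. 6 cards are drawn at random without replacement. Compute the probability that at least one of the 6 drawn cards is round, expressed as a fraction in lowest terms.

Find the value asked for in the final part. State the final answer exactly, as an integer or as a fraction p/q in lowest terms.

Stage 1: cross terms: (-38*-4 - -7*-6)=110, (-7*39 - 29*-4)=-157, (29*21 - -2*39)=687, (-2*-6 - -38*21)=810; twice the area = |1450| = 1450; area = 725; answer 725
Stage 2: A1 = 725; threaded value p + q = 726; d = 1; remainder = value at the root: -3*(1)^3 + 7*(1)^2 + 6*(1)^1 + 1 = (-3) + (7) + (6) + (1) = 11; answer 11
Stage 3: A2 = 11; w = -38; T(2) = -1*(45) + 2*(-38) = -121; iterating: T(2)=-121, T(3)=211, T(4)=-453, T(5)=875, T(6)=-1781, T(7)=3531, T(8)=-7093, T(9)=14155, T(10)=-28341, T(11)=56651, T(12)=-113333, T(13)=226635, T(14)=-453301, T(15)=906571, T(16)=-1813173, T(17)=3626315; answer 3626315
Stage 4: A3 = 3626315; c = 2; total draws C(10,6) = 210; complement C(8,6) = 28; favorable 210 - 28 = 182; P = 13/15; answer 13/15

13/15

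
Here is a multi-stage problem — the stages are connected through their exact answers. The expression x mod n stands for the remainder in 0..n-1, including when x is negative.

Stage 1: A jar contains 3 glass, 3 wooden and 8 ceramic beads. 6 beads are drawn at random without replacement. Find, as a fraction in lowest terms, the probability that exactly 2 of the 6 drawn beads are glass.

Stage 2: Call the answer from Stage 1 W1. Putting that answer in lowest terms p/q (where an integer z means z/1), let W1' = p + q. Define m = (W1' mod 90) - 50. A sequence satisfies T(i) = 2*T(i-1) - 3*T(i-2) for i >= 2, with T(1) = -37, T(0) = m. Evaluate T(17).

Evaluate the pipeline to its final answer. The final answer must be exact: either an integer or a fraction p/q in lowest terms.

Stage 1: total draws C(14,6) = 3003; favorable C(3,2)*C(11,4) = 990; P = 30/91; answer 30/91
Stage 2: W1 = 30/91; threaded value p + q = 121; m = -19; T(2) = 2*(-37) - 3*(-19) = -17; iterating: T(2)=-17, T(3)=77, T(4)=205, T(5)=179, T(6)=-257, T(7)=-1051, T(8)=-1331, T(9)=491, T(10)=4975, T(11)=8477, T(12)=2029, T(13)=-21373, T(14)=-48833, T(15)=-33547, T(16)=79405, T(17)=259451; answer 259451

259451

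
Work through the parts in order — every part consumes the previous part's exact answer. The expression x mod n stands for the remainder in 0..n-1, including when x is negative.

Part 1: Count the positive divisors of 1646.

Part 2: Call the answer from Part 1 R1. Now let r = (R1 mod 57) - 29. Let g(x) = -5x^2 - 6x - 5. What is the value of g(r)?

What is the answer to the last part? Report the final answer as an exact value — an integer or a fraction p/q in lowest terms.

-2980

Part 1: 1646 = 2 * 823; number of divisors = (1+1) * (1+1) = 4; answer 4
Part 2: R1 = 4; r = -25; -5*(-25)^2 - 6*(-25)^1 - 5 = (-3125) + (150) + (-5) = -2980; answer -2980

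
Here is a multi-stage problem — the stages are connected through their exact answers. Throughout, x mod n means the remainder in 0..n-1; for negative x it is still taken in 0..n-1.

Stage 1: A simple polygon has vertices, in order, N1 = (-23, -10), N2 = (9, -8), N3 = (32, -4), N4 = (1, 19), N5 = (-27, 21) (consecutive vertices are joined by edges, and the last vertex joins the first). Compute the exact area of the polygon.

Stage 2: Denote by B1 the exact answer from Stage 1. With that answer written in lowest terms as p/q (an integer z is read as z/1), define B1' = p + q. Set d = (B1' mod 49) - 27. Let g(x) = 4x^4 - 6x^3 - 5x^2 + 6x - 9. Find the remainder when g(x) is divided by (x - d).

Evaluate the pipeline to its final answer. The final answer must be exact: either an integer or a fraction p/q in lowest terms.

236375

Stage 1: cross terms: (-23*-8 - 9*-10)=274, (9*-4 - 32*-8)=220, (32*19 - 1*-4)=612, (1*21 - -27*19)=534, (-27*-10 - -23*21)=753; twice the area = |2393| = 2393; area = 2393/2; answer 2393/2
Stage 2: B1 = 2393/2; threaded value p + q = 2395; d = 16; remainder = value at the root: 4*(16)^4 - 6*(16)^3 - 5*(16)^2 + 6*(16)^1 - 9 = (262144) + (-24576) + (-1280) + (96) + (-9) = 236375; answer 236375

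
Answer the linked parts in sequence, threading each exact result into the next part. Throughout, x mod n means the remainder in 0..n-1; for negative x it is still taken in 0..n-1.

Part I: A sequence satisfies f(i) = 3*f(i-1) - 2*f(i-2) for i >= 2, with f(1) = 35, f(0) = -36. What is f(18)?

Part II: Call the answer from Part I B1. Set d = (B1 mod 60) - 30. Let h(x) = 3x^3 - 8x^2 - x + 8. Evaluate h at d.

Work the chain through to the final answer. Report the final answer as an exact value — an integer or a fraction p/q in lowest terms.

Part I: f(2) = 3*(35) - 2*(-36) = 177; iterating: f(2)=177, f(3)=461, f(4)=1029, f(5)=2165, f(6)=4437, f(7)=8981, f(8)=18069, f(9)=36245, f(10)=72597, f(11)=145301, f(12)=290709, f(13)=581525, f(14)=1163157, f(15)=2326421, f(16)=4652949, f(17)=9306005, f(18)=18612117; answer 18612117
Part II: B1 = 18612117; d = 27; 3*(27)^3 - 8*(27)^2 - 1*(27)^1 + 8 = (59049) + (-5832) + (-27) + (8) = 53198; answer 53198

53198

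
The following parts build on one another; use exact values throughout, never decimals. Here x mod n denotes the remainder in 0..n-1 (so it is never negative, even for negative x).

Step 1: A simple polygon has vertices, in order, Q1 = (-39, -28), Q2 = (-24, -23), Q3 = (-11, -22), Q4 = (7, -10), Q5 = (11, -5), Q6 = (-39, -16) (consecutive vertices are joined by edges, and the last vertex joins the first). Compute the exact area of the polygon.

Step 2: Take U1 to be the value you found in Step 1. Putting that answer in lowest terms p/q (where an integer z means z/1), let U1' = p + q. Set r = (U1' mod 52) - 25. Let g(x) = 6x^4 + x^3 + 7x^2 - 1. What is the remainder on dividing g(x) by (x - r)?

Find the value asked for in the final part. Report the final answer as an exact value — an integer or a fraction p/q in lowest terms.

Step 1: cross terms: (-39*-23 - -24*-28)=225, (-24*-22 - -11*-23)=275, (-11*-10 - 7*-22)=264, (7*-5 - 11*-10)=75, (11*-16 - -39*-5)=-371, (-39*-28 - -39*-16)=468; twice the area = |936| = 936; area = 468; answer 468
Step 2: U1 = 468; threaded value p + q = 469; r = -24; remainder = value at the root: 6*(-24)^4 + 1*(-24)^3 + 7*(-24)^2 - 1 = (1990656) + (-13824) + (4032) + (-1) = 1980863; answer 1980863

1980863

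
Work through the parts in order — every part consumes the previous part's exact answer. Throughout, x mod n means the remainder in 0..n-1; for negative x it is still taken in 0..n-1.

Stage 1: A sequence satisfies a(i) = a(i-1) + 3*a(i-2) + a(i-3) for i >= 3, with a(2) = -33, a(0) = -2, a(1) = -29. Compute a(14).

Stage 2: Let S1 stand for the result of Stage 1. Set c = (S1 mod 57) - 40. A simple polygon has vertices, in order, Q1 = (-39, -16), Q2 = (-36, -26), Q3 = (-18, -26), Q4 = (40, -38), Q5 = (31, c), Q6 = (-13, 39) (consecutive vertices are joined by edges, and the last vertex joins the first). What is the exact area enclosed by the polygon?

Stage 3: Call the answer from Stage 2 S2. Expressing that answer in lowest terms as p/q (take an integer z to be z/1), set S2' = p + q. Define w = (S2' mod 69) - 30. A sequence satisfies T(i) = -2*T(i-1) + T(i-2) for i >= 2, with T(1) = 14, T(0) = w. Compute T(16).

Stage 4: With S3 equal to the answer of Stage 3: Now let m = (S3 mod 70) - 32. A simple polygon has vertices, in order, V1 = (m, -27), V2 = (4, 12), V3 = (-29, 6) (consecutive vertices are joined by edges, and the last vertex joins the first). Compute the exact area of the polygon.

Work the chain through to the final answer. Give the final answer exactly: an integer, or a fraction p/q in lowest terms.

1203/2

Stage 1: a(3) = 1*(-33) + 3*(-29) + 1*(-2) = -122; iterating: a(3)=-122, a(4)=-250, a(5)=-649, a(6)=-1521, a(7)=-3718, a(8)=-8930, a(9)=-21605, a(10)=-52113, a(11)=-125858, a(12)=-303802, a(13)=-733489, a(14)=-1770753; answer -1770753
Stage 2: S1 = -1770753; c = -31; cross terms: (-39*-26 - -36*-16)=438, (-36*-26 - -18*-26)=468, (-18*-38 - 40*-26)=1724, (40*-31 - 31*-38)=-62, (31*39 - -13*-31)=806, (-13*-16 - -39*39)=1729; twice the area = |5103| = 5103; area = 5103/2; answer 5103/2
Stage 3: S2 = 5103/2; threaded value p + q = 5105; w = 38; T(2) = -2*(14) + 1*(38) = 10; iterating: T(2)=10, T(3)=-6, T(4)=22, T(5)=-50, T(6)=122, T(7)=-294, T(8)=710, T(9)=-1714, T(10)=4138, T(11)=-9990, T(12)=24118, T(13)=-58226, T(14)=140570, T(15)=-339366, T(16)=819302; answer 819302
Stage 4: S3 = 819302; m = -10; cross terms: (-10*12 - 4*-27)=-12, (4*6 - -29*12)=372, (-29*-27 - -10*6)=843; twice the area = |1203| = 1203; area = 1203/2; answer 1203/2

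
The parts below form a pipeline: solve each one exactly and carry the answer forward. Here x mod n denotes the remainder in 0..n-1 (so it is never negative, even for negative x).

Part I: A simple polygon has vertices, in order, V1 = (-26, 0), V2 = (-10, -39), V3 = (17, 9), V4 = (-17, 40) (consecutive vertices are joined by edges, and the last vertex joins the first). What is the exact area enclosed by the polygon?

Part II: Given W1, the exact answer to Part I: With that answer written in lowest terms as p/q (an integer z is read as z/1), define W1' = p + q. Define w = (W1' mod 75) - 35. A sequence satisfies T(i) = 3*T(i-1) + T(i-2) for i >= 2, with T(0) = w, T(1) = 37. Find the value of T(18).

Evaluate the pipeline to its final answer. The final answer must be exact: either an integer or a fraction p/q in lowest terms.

Part I: cross terms: (-26*-39 - -10*0)=1014, (-10*9 - 17*-39)=573, (17*40 - -17*9)=833, (-17*0 - -26*40)=1040; twice the area = |3460| = 3460; area = 1730; answer 1730
Part II: W1 = 1730; threaded value p + q = 1731; w = -29; T(2) = 3*(37) + 1*(-29) = 82; iterating: T(2)=82, T(3)=283, T(4)=931, T(5)=3076, T(6)=10159, T(7)=33553, T(8)=110818, T(9)=366007, T(10)=1208839, T(11)=3992524, T(12)=13186411, T(13)=43551757, T(14)=143841682, T(15)=475076803, T(16)=1569072091, T(17)=5182293076, T(18)=17115951319; answer 17115951319

17115951319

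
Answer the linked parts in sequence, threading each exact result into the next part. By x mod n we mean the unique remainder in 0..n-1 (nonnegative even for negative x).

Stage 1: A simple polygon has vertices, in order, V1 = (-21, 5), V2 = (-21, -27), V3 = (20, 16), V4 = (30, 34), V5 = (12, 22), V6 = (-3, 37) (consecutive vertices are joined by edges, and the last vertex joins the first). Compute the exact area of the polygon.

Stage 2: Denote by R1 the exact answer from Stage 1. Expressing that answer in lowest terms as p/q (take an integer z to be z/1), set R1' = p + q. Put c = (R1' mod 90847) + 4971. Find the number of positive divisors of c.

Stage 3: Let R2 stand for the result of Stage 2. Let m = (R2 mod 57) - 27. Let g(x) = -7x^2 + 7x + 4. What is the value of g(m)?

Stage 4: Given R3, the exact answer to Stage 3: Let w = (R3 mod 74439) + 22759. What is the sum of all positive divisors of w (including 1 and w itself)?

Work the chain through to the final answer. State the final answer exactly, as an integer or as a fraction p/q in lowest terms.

Stage 1: cross terms: (-21*-27 - -21*5)=672, (-21*16 - 20*-27)=204, (20*34 - 30*16)=200, (30*22 - 12*34)=252, (12*37 - -3*22)=510, (-3*5 - -21*37)=762; twice the area = |2600| = 2600; area = 1300; answer 1300
Stage 2: R1 = 1300; threaded value p + q = 1301; c = 6272; 6272 = 2^7 * 7^2; number of divisors = (7+1) * (2+1) = 24; answer 24
Stage 3: R2 = 24; m = -3; -7*(-3)^2 + 7*(-3)^1 + 4 = (-63) + (-21) + (4) = -80; answer -80
Stage 4: R3 = -80; w = 97118; 97118 = 2 * 7^2 * 991; sigma = (1 + 2) * (1 + 7 + 49) * (1 + 991) = 3 * 57 * 992 = 169632; answer 169632

169632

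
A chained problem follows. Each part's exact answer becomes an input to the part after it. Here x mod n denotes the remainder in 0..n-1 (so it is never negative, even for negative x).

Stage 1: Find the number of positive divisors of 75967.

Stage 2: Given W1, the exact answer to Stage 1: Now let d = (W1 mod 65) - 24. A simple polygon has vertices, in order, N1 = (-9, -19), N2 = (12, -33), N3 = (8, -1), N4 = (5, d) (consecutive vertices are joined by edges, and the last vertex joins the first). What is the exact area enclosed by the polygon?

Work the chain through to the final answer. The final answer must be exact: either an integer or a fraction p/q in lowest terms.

313/2

Stage 1: 75967 is prime, so its only divisors are 1 and 75967; count = 2; answer 2
Stage 2: W1 = 2; d = -22; cross terms: (-9*-33 - 12*-19)=525, (12*-1 - 8*-33)=252, (8*-22 - 5*-1)=-171, (5*-19 - -9*-22)=-293; twice the area = |313| = 313; area = 313/2; answer 313/2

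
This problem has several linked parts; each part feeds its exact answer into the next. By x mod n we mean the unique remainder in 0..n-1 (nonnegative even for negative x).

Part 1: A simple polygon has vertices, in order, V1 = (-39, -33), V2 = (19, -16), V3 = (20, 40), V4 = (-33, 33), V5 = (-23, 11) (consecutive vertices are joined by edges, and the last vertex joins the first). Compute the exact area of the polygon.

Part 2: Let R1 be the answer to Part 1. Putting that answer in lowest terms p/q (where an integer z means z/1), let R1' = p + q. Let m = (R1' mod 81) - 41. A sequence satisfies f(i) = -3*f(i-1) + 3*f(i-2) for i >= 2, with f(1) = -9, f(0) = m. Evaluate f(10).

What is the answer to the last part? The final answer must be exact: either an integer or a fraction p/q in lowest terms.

Part 1: cross terms: (-39*-16 - 19*-33)=1251, (19*40 - 20*-16)=1080, (20*33 - -33*40)=1980, (-33*11 - -23*33)=396, (-23*-33 - -39*11)=1188; twice the area = |5895| = 5895; area = 5895/2; answer 5895/2
Part 2: R1 = 5895/2; threaded value p + q = 5897; m = 24; f(2) = -3*(-9) + 3*(24) = 99; iterating: f(2)=99, f(3)=-324, f(4)=1269, f(5)=-4779, f(6)=18144, f(7)=-68769, f(8)=260739, f(9)=-988524, f(10)=3747789; answer 3747789

3747789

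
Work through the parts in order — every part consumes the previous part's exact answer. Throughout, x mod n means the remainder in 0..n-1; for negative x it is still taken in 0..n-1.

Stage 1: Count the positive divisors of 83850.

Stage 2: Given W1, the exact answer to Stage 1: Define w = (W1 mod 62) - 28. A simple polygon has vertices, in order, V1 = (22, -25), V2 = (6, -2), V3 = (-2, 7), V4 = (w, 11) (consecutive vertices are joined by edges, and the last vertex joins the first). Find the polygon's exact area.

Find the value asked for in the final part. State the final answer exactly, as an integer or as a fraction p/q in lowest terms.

Stage 1: 83850 = 2 * 3 * 5^2 * 13 * 43; number of divisors = (1+1) * (1+1) * (2+1) * (1+1) * (1+1) = 48; answer 48
Stage 2: W1 = 48; w = 20; cross terms: (22*-2 - 6*-25)=106, (6*7 - -2*-2)=38, (-2*11 - 20*7)=-162, (20*-25 - 22*11)=-742; twice the area = |-760| = 760; area = 380; answer 380

380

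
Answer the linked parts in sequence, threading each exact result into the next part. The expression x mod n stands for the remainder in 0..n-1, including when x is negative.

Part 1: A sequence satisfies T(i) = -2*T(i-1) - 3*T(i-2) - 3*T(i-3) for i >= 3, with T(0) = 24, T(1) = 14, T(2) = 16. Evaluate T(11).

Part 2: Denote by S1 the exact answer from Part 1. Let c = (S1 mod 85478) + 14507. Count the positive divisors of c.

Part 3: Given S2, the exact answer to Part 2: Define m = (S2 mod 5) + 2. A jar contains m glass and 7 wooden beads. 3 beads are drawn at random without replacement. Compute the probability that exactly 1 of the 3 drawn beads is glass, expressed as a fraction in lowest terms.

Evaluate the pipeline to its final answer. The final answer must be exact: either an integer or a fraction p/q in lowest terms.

Part 1: T(3) = -2*(16) - 3*(14) - 3*(24) = -146; iterating: T(3)=-146, T(4)=202, T(5)=-14, T(6)=-140, T(7)=-284, T(8)=1030, T(9)=-788, T(10)=-662, T(11)=598; answer 598
Part 2: S1 = 598; c = 15105; 15105 = 3 * 5 * 19 * 53; number of divisors = (1+1) * (1+1) * (1+1) * (1+1) = 16; answer 16
Part 3: S2 = 16; m = 3; total draws C(10,3) = 120; favorable C(3,1)*C(7,2) = 63; P = 21/40; answer 21/40

21/40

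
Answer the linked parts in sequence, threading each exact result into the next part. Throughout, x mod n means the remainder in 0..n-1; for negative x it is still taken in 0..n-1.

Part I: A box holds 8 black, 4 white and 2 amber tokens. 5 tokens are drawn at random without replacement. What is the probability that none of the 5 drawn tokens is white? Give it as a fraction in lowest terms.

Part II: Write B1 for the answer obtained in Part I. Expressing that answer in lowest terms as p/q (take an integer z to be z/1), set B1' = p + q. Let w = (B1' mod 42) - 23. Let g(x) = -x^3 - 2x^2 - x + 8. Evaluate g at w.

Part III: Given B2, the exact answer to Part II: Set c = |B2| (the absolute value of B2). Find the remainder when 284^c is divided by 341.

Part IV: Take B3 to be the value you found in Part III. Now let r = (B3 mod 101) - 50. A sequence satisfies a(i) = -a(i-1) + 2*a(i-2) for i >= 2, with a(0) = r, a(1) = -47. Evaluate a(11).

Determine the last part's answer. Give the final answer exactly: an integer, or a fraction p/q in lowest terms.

-43695

Part I: total draws C(14,5) = 2002; favorable C(10,5) = 252; P = 18/143; answer 18/143
Part II: B1 = 18/143; threaded value p + q = 161; w = 12; -1*(12)^3 - 2*(12)^2 - 1*(12)^1 + 8 = (-1728) + (-288) + (-12) + (8) = -2020; answer -2020
Part III: B2 = -2020; c = 2020; squarings mod 341: 284^1=284, 284^2=180, 284^4=5, 284^8=25, 284^16=284, 284^32=180, 284^64=5, 284^128=25, 284^256=284, 284^512=180, 284^1024=5; 284^2020 = 284^4 * 284^32 * 284^64 * 284^128 * 284^256 * 284^512 * 284^1024 = 67 (mod 341); answer 67
Part IV: B3 = 67; r = 17; a(2) = -1*(-47) + 2*(17) = 81; iterating: a(2)=81, a(3)=-175, a(4)=337, a(5)=-687, a(6)=1361, a(7)=-2735, a(8)=5457, a(9)=-10927, a(10)=21841, a(11)=-43695; answer -43695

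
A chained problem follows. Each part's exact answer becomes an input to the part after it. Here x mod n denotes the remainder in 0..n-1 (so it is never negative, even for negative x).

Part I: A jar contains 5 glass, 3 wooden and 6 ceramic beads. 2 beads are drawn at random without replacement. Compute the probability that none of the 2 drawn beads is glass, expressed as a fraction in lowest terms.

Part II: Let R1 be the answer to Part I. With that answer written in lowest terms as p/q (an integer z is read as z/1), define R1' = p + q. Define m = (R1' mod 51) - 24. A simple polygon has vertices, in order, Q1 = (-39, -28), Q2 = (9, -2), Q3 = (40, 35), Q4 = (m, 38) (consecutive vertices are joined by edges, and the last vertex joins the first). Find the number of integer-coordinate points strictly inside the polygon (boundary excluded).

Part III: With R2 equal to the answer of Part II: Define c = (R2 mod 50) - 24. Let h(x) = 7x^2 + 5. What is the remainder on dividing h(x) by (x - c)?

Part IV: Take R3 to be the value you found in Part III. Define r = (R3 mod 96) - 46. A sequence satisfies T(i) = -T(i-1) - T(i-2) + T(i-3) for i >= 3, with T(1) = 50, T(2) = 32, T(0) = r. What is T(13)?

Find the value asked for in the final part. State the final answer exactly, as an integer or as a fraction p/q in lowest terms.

1166

Part I: total draws C(14,2) = 91; favorable C(9,2) = 36; P = 36/91; answer 36/91
Part II: R1 = 36/91; threaded value p + q = 127; m = 1; cross terms: (-39*-2 - 9*-28)=330, (9*35 - 40*-2)=395, (40*38 - 1*35)=1485, (1*-28 - -39*38)=1454; twice the area = |3664| = 3664; area = 1832; boundary points = 2 + 1 + 3 + 2 = 8; strictly interior points = area - boundary/2 + 1 = 1829; answer 1829
Part III: R2 = 1829; c = 5; remainder = value at the root: 7*(5)^2 + 5 = (175) + (5) = 180; answer 180
Part IV: R3 = 180; r = 38; T(3) = -1*(32) - 1*(50) + 1*(38) = -44; iterating: T(3)=-44, T(4)=62, T(5)=14, T(6)=-120, T(7)=168, T(8)=-34, T(9)=-254, T(10)=456, T(11)=-236, T(12)=-474, T(13)=1166; answer 1166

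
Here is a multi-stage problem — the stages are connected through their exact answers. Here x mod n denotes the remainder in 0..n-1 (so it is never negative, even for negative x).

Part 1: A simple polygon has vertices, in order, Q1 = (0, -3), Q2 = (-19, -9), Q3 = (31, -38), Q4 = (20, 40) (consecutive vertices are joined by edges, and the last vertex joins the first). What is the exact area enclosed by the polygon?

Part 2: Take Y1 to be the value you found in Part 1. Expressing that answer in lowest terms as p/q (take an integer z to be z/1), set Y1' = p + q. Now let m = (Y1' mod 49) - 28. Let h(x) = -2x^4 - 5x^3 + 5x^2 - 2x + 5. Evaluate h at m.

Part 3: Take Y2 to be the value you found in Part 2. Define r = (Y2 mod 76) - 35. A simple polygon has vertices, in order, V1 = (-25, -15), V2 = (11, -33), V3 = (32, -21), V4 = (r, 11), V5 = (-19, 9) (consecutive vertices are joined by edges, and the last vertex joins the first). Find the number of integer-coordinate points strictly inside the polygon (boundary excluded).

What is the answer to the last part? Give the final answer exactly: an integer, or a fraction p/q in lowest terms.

1699

Part 1: cross terms: (0*-9 - -19*-3)=-57, (-19*-38 - 31*-9)=1001, (31*40 - 20*-38)=2000, (20*-3 - 0*40)=-60; twice the area = |2884| = 2884; area = 1442; answer 1442
Part 2: Y1 = 1442; threaded value p + q = 1443; m = -6; -2*(-6)^4 - 5*(-6)^3 + 5*(-6)^2 - 2*(-6)^1 + 5 = (-2592) + (1080) + (180) + (12) + (5) = -1315; answer -1315
Part 3: Y2 = -1315; r = 18; cross terms: (-25*-33 - 11*-15)=990, (11*-21 - 32*-33)=825, (32*11 - 18*-21)=730, (18*9 - -19*11)=371, (-19*-15 - -25*9)=510; twice the area = |3426| = 3426; area = 1713; boundary points = 18 + 3 + 2 + 1 + 6 = 30; strictly interior points = area - boundary/2 + 1 = 1699; answer 1699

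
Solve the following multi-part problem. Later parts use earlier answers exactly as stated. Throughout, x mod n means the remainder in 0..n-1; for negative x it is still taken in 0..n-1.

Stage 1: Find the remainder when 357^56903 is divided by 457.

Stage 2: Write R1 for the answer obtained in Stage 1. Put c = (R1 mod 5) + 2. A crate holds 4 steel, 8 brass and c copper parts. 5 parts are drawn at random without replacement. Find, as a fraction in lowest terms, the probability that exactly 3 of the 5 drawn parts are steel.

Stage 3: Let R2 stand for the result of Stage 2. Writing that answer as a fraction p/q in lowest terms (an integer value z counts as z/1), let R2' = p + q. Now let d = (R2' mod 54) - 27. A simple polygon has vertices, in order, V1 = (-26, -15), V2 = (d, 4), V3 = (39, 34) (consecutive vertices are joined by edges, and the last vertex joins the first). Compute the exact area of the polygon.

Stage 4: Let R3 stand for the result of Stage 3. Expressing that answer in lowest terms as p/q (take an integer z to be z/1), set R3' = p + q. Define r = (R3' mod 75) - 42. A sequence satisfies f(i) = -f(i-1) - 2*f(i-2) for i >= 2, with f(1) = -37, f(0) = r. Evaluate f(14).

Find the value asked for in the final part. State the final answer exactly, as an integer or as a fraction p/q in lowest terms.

Stage 1: squarings mod 457: 357^1=357, 357^2=403, 357^4=174, 357^8=114, 357^16=200, 357^32=241, 357^64=42, 357^128=393, 357^256=440, 357^512=289, 357^1024=347, 357^2048=218, 357^4096=453, 357^8192=16, 357^16384=256, 357^32768=185; 357^56903 = 357^1 * 357^2 * 357^4 * 357^64 * 357^512 * 357^1024 * 357^2048 * 357^4096 * 357^16384 * 357^32768 = 349 (mod 457); answer 349
Stage 2: R1 = 349; c = 6; total draws C(18,5) = 8568; favorable C(4,3)*C(14,2) = 364; P = 13/306; answer 13/306
Stage 3: R2 = 13/306; threaded value p + q = 319; d = 22; cross terms: (-26*4 - 22*-15)=226, (22*34 - 39*4)=592, (39*-15 - -26*34)=299; twice the area = |1117| = 1117; area = 1117/2; answer 1117/2
Stage 4: R3 = 1117/2; threaded value p + q = 1119; r = 27; f(2) = -1*(-37) - 2*(27) = -17; iterating: f(2)=-17, f(3)=91, f(4)=-57, f(5)=-125, f(6)=239, f(7)=11, f(8)=-489, f(9)=467, f(10)=511, f(11)=-1445, f(12)=423, f(13)=2467, f(14)=-3313; answer -3313

-3313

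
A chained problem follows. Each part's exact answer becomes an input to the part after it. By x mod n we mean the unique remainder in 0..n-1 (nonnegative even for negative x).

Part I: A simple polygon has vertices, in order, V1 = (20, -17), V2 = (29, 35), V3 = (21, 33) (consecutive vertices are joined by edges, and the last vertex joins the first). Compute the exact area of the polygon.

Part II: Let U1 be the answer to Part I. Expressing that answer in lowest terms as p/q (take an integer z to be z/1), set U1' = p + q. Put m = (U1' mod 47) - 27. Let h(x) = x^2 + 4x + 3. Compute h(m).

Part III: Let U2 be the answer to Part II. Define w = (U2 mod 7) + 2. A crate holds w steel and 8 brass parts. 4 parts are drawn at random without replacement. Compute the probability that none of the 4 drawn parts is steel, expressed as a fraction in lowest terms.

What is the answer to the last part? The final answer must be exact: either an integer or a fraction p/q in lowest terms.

1/3

Part I: cross terms: (20*35 - 29*-17)=1193, (29*33 - 21*35)=222, (21*-17 - 20*33)=-1017; twice the area = |398| = 398; area = 199; answer 199
Part II: U1 = 199; threaded value p + q = 200; m = -15; 1*(-15)^2 + 4*(-15)^1 + 3 = (225) + (-60) + (3) = 168; answer 168
Part III: U2 = 168; w = 2; total draws C(10,4) = 210; favorable C(8,4) = 70; P = 1/3; answer 1/3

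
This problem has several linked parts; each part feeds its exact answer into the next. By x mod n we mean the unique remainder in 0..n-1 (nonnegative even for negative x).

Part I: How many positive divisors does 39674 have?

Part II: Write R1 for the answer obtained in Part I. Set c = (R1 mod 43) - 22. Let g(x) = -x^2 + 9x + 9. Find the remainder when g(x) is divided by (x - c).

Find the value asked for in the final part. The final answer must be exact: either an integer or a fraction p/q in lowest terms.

Part I: 39674 = 2 * 83 * 239; number of divisors = (1+1) * (1+1) * (1+1) = 8; answer 8
Part II: R1 = 8; c = -14; remainder = value at the root: -1*(-14)^2 + 9*(-14)^1 + 9 = (-196) + (-126) + (9) = -313; answer -313

-313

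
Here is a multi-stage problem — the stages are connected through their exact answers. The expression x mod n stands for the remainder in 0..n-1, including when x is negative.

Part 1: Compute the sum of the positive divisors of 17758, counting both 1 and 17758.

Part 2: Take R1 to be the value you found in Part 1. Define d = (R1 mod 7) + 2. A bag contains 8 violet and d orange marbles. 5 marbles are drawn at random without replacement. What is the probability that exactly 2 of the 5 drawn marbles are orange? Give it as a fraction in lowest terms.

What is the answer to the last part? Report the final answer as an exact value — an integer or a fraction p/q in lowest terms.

2/9

Part 1: 17758 = 2 * 13 * 683; sigma = (1 + 2) * (1 + 13) * (1 + 683) = 3 * 14 * 684 = 28728; answer 28728
Part 2: R1 = 28728; d = 2; total draws C(10,5) = 252; favorable C(2,2)*C(8,3) = 56; P = 2/9; answer 2/9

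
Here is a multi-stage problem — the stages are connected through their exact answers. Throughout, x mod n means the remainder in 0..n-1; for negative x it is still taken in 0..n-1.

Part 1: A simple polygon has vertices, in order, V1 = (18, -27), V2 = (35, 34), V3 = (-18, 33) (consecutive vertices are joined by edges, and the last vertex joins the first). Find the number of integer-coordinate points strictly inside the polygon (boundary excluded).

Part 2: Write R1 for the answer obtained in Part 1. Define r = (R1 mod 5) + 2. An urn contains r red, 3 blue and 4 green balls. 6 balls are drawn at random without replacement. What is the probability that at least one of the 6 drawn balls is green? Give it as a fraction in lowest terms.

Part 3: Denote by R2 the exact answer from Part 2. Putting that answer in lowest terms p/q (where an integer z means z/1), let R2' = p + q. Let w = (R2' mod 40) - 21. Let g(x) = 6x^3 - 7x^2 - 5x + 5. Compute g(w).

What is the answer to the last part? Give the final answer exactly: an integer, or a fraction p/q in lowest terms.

Part 1: cross terms: (18*34 - 35*-27)=1557, (35*33 - -18*34)=1767, (-18*-27 - 18*33)=-108; twice the area = |3216| = 3216; area = 1608; boundary points = 1 + 1 + 12 = 14; strictly interior points = area - boundary/2 + 1 = 1602; answer 1602
Part 2: R1 = 1602; r = 4; total draws C(11,6) = 462; complement C(7,6) = 7; favorable 462 - 7 = 455; P = 65/66; answer 65/66
Part 3: R2 = 65/66; threaded value p + q = 131; w = -10; 6*(-10)^3 - 7*(-10)^2 - 5*(-10)^1 + 5 = (-6000) + (-700) + (50) + (5) = -6645; answer -6645

-6645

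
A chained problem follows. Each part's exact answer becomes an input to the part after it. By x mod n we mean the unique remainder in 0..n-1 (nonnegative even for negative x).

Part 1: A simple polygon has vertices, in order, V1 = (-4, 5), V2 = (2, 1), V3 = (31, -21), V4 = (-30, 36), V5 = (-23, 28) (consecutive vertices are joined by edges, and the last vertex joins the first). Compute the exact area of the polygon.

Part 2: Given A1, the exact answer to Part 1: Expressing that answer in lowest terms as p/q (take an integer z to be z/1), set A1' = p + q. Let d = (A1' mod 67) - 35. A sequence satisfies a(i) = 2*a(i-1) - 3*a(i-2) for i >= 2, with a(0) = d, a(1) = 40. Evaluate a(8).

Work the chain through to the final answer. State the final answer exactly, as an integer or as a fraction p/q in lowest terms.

Part 1: cross terms: (-4*1 - 2*5)=-14, (2*-21 - 31*1)=-73, (31*36 - -30*-21)=486, (-30*28 - -23*36)=-12, (-23*5 - -4*28)=-3; twice the area = |384| = 384; area = 192; answer 192
Part 2: A1 = 192; threaded value p + q = 193; d = 24; a(2) = 2*(40) - 3*(24) = 8; iterating: a(2)=8, a(3)=-104, a(4)=-232, a(5)=-152, a(6)=392, a(7)=1240, a(8)=1304; answer 1304

1304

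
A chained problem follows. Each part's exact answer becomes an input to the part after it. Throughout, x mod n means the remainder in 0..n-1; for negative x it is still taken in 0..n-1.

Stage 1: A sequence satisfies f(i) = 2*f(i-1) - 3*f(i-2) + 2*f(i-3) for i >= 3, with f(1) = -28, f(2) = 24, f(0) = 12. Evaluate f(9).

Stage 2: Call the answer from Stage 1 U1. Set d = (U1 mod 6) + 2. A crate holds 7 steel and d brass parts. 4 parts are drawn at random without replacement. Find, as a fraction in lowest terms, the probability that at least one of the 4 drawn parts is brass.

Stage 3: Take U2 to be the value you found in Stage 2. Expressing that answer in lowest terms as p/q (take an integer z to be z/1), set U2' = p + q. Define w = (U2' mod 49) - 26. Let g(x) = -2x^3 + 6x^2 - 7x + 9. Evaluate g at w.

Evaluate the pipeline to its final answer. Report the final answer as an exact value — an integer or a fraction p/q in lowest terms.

Stage 1: f(3) = 2*(24) - 3*(-28) + 2*(12) = 156; iterating: f(3)=156, f(4)=184, f(5)=-52, f(6)=-344, f(7)=-164, f(8)=600, f(9)=1004; answer 1004
Stage 2: U1 = 1004; d = 4; total draws C(11,4) = 330; complement C(7,4) = 35; favorable 330 - 35 = 295; P = 59/66; answer 59/66
Stage 3: U2 = 59/66; threaded value p + q = 125; w = 1; -2*(1)^3 + 6*(1)^2 - 7*(1)^1 + 9 = (-2) + (6) + (-7) + (9) = 6; answer 6

6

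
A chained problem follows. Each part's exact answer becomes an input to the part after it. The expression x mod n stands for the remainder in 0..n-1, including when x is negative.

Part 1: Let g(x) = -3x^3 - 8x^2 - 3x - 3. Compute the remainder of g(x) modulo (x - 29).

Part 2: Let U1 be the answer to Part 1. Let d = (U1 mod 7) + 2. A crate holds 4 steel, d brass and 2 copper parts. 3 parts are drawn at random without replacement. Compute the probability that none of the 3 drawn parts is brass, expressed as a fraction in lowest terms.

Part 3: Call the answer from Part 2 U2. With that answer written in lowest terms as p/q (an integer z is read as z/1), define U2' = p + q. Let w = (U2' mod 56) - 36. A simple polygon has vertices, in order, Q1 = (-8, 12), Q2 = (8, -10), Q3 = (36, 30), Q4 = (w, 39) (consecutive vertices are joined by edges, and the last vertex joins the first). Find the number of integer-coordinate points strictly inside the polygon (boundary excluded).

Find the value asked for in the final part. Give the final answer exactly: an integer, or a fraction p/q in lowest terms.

Part 1: remainder = value at the root: -3*(29)^3 - 8*(29)^2 - 3*(29)^1 - 3 = (-73167) + (-6728) + (-87) + (-3) = -79985; answer -79985
Part 2: U1 = -79985; d = 6; total draws C(12,3) = 220; favorable C(6,3) = 20; P = 1/11; answer 1/11
Part 3: U2 = 1/11; threaded value p + q = 12; w = -24; cross terms: (-8*-10 - 8*12)=-16, (8*30 - 36*-10)=600, (36*39 - -24*30)=2124, (-24*12 - -8*39)=24; twice the area = |2732| = 2732; area = 1366; boundary points = 2 + 4 + 3 + 1 = 10; strictly interior points = area - boundary/2 + 1 = 1362; answer 1362

1362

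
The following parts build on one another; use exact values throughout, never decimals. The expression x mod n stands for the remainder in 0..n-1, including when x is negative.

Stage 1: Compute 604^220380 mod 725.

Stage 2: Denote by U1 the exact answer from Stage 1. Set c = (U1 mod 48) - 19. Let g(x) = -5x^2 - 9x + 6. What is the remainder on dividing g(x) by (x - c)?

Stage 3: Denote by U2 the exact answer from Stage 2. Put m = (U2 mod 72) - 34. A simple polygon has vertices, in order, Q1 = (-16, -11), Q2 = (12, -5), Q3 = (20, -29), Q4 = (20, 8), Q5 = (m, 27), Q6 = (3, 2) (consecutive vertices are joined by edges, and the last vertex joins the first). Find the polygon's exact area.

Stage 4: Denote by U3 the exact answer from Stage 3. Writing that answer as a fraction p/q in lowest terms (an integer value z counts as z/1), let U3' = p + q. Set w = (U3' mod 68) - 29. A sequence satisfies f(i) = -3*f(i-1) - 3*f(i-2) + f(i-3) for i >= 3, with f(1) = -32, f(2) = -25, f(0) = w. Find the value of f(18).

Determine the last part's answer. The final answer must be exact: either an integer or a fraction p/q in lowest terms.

1145055

Stage 1: squarings mod 725: 604^1=604, 604^2=141, 604^4=306, 604^8=111, 604^16=721, 604^32=16, 604^64=256, 604^128=286, 604^256=596, 604^512=691, 604^1024=431, 604^2048=161, 604^4096=546, 604^8192=141, 604^16384=306, 604^32768=111, 604^65536=721, 604^131072=16; 604^220380 = 604^4 * 604^8 * 604^16 * 604^64 * 604^128 * 604^1024 * 604^2048 * 604^4096 * 604^16384 * 604^65536 * 604^131072 = 226 (mod 725); answer 226
Stage 2: U1 = 226; c = 15; remainder = value at the root: -5*(15)^2 - 9*(15)^1 + 6 = (-1125) + (-135) + (6) = -1254; answer -1254
Stage 3: U2 = -1254; m = 8; cross terms: (-16*-5 - 12*-11)=212, (12*-29 - 20*-5)=-248, (20*8 - 20*-29)=740, (20*27 - 8*8)=476, (8*2 - 3*27)=-65, (3*-11 - -16*2)=-1; twice the area = |1114| = 1114; area = 557; answer 557
Stage 4: U3 = 557; threaded value p + q = 558; w = -15; f(3) = -3*(-25) - 3*(-32) + 1*(-15) = 156; iterating: f(3)=156, f(4)=-425, f(5)=782, f(6)=-915, f(7)=-26, f(8)=3605, f(9)=-11652, f(10)=24115, f(11)=-33784, f(12)=17355, f(13)=73402, f(14)=-306055, f(15)=715314, f(16)=-1154375, f(17)=1011128, f(18)=1145055; answer 1145055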